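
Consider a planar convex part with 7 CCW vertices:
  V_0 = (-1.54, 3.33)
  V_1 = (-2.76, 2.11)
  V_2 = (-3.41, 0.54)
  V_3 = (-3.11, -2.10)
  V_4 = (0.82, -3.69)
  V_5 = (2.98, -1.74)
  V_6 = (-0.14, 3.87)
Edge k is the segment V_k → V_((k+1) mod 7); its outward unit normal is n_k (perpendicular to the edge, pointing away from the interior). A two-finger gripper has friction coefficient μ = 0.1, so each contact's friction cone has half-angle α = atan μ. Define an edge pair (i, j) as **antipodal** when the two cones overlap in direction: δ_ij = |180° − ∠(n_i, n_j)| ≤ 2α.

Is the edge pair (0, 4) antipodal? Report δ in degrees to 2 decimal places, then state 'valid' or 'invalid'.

δ = 2.92°, valid

α = atan 0.1 = 5.71°;  2α = 11.42°
edge 0: e_0 = (-1.22, -1.22);  n_0 = (-0.7071, +0.7071)
edge 4: e_4 = (+2.16, +1.95);  n_4 = (+0.6701, -0.7423)
∠(n_0, n_4) = 177.08°
δ = |180° − 177.08°| = 2.92°
2.92° ≤ 2α = 11.42°  →  valid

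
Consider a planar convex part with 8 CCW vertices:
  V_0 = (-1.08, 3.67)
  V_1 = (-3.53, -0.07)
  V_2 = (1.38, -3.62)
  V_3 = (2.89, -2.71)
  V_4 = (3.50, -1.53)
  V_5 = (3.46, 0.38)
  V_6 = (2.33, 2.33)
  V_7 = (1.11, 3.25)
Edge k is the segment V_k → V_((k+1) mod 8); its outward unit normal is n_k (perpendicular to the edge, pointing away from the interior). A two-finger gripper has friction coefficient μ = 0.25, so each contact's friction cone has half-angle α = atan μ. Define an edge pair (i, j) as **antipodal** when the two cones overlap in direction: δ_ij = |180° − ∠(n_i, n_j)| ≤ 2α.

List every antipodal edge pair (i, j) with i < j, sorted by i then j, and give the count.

count = 5; pairs: (0,2), (0,3), (1,5), (1,6), (1,7)

α = atan 0.25 = 14.04°;  2α = 28.07°
n_0 = (-0.8365, +0.5480)
n_1 = (-0.5859, -0.8104)
n_2 = (+0.5162, -0.8565)
n_3 = (+0.8883, -0.4592)
n_4 = (+0.9998, +0.0209)
n_5 = (+0.8652, +0.5014)
n_6 = (+0.6021, +0.7984)
n_7 = (+0.1883, +0.9821)
  (0,1): δ = 92.64°  ·
  (0,2): δ = 25.70°  ✓
  (0,3): δ = 5.89°  ✓
  (0,4): δ = 34.43°  ·
  (0,5): δ = 63.32°  ·
  (0,6): δ = 86.21°  ·
  (0,7): δ = 112.37°  ·
  (1,2): δ = 113.06°  ·
  (1,3): δ = 81.47°  ·
  (1,4): δ = 52.93°  ·
  (1,5): δ = 24.04°  ✓
  (1,6): δ = 1.15°  ✓
  (1,7): δ = 25.01°  ✓
  (2,3): δ = 148.41°  ·
  (2,4): δ = 119.88°  ·
  (2,5): δ = 90.98°  ·
  (2,6): δ = 68.10°  ·
  (2,7): δ = 41.93°  ·
  (3,4): δ = 151.46°  ·
  (3,5): δ = 122.57°  ·
  (3,6): δ = 99.68°  ·
  (3,7): δ = 73.52°  ·
  (4,5): δ = 151.11°  ·
  (4,6): δ = 128.22°  ·
  (4,7): δ = 102.06°  ·
  (5,6): δ = 157.11°  ·
  (5,7): δ = 130.95°  ·
  (6,7): δ = 153.84°  ·
antipodal pairs: 5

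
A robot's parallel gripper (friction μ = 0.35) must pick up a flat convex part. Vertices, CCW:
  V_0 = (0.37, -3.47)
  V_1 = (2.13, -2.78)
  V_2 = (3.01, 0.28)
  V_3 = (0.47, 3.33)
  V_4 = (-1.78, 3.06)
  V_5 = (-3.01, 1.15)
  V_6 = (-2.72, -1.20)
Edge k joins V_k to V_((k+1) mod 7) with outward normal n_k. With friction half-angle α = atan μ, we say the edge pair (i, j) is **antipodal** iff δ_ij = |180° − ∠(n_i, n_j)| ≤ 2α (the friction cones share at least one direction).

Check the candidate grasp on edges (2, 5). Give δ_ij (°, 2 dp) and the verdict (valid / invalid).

α = atan 0.35 = 19.29°;  2α = 38.58°
edge 2: e_2 = (-2.54, +3.05);  n_2 = (+0.7684, +0.6399)
edge 5: e_5 = (+0.29, -2.35);  n_5 = (-0.9925, -0.1225)
∠(n_2, n_5) = 147.25°
δ = |180° − 147.25°| = 32.75°
32.75° ≤ 2α = 38.58°  →  valid

δ = 32.75°, valid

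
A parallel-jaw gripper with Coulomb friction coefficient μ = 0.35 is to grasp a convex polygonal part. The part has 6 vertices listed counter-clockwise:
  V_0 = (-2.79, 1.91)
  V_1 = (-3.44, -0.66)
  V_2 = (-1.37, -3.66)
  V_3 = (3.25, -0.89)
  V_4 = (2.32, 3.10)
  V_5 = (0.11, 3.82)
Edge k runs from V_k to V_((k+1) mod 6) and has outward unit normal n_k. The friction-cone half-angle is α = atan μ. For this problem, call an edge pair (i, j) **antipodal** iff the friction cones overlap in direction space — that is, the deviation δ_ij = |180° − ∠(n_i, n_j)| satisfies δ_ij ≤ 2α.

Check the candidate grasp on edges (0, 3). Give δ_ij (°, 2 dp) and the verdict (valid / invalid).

δ = 27.31°, valid

α = atan 0.35 = 19.29°;  2α = 38.58°
edge 0: e_0 = (-0.65, -2.57);  n_0 = (-0.9695, +0.2452)
edge 3: e_3 = (-0.93, +3.99);  n_3 = (+0.9739, +0.2270)
∠(n_0, n_3) = 152.69°
δ = |180° − 152.69°| = 27.31°
27.31° ≤ 2α = 38.58°  →  valid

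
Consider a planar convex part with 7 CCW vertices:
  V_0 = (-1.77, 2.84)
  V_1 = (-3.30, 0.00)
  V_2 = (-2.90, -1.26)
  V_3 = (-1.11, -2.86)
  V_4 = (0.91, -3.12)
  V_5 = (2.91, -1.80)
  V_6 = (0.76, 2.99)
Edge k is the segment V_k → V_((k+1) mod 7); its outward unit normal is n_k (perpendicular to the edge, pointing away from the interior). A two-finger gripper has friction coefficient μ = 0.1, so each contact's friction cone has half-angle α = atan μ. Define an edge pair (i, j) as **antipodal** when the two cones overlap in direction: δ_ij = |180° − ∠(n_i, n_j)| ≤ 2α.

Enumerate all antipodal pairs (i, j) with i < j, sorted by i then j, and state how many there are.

count = 2; pairs: (1,5), (3,6)

α = atan 0.1 = 5.71°;  2α = 11.42°
n_0 = (-0.8804, +0.4743)
n_1 = (-0.9531, -0.3026)
n_2 = (-0.6664, -0.7456)
n_3 = (-0.1277, -0.9918)
n_4 = (+0.5508, -0.8346)
n_5 = (+0.9123, +0.4095)
n_6 = (-0.0592, +0.9982)
  (0,1): δ = 134.07°  ·
  (0,2): δ = 103.48°  ·
  (0,3): δ = 69.02°  ·
  (0,4): δ = 28.26°  ·
  (0,5): δ = 52.49°  ·
  (0,6): δ = 121.71°  ·
  (1,2): δ = 149.40°  ·
  (1,3): δ = 114.95°  ·
  (1,4): δ = 74.19°  ·
  (1,5): δ = 6.56°  ✓
  (1,6): δ = 75.78°  ·
  (2,3): δ = 145.54°  ·
  (2,4): δ = 104.78°  ·
  (2,5): δ = 24.03°  ·
  (2,6): δ = 45.19°  ·
  (3,4): δ = 139.24°  ·
  (3,5): δ = 58.49°  ·
  (3,6): δ = 10.73°  ✓
  (4,5): δ = 99.25°  ·
  (4,6): δ = 30.03°  ·
  (5,6): δ = 110.78°  ·
antipodal pairs: 2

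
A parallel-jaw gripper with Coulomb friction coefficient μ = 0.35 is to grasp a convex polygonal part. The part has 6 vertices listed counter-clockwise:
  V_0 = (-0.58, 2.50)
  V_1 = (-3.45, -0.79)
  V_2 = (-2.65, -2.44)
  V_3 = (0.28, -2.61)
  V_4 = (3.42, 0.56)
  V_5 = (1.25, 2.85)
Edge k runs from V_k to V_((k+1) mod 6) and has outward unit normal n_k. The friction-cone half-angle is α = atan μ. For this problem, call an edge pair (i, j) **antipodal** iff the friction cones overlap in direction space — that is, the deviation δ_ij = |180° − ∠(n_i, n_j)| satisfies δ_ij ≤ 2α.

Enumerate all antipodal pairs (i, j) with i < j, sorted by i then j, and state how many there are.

α = atan 0.35 = 19.29°;  2α = 38.58°
n_0 = (-0.7536, +0.6574)
n_1 = (-0.8998, -0.4363)
n_2 = (-0.0579, -0.9983)
n_3 = (+0.7105, -0.7037)
n_4 = (+0.7259, +0.6878)
n_5 = (-0.1879, +0.9822)
  (0,1): δ = 113.03°  ·
  (0,2): δ = 52.22°  ·
  (0,3): δ = 3.63°  ✓
  (0,4): δ = 84.56°  ·
  (0,5): δ = 141.93°  ·
  (1,2): δ = 119.19°  ·
  (1,3): δ = 70.59°  ·
  (1,4): δ = 17.59°  ✓
  (1,5): δ = 74.96°  ·
  (2,3): δ = 131.41°  ·
  (2,4): δ = 43.22°  ·
  (2,5): δ = 14.15°  ✓
  (3,4): δ = 91.81°  ·
  (3,5): δ = 34.44°  ✓
  (4,5): δ = 122.63°  ·
antipodal pairs: 4

count = 4; pairs: (0,3), (1,4), (2,5), (3,5)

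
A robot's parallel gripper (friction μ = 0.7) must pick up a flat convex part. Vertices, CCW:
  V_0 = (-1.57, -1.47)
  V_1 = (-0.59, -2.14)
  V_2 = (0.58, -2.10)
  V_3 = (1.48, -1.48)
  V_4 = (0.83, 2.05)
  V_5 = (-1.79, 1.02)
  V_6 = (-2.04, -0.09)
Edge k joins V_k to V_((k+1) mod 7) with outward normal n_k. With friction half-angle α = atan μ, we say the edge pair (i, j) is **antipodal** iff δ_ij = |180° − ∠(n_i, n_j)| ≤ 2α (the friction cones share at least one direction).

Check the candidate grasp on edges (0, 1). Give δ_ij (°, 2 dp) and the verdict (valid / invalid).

δ = 143.68°, invalid

α = atan 0.7 = 34.99°;  2α = 69.98°
edge 0: e_0 = (+0.98, -0.67);  n_0 = (-0.5644, -0.8255)
edge 1: e_1 = (+1.17, +0.04);  n_1 = (+0.0342, -0.9994)
∠(n_0, n_1) = 36.32°
δ = |180° − 36.32°| = 143.68°
143.68° > 2α = 69.98°  →  invalid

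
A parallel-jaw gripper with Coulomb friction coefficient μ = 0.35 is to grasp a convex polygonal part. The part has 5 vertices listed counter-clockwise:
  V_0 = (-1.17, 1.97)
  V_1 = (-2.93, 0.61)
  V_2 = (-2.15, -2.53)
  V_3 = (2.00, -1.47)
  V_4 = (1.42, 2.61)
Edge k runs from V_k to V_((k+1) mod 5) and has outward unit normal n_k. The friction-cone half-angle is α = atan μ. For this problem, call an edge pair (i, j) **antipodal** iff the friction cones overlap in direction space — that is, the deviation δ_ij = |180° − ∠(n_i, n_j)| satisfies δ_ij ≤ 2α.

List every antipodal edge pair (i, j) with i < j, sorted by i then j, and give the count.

α = atan 0.35 = 19.29°;  2α = 38.58°
n_0 = (-0.6114, +0.7913)
n_1 = (-0.9705, -0.2411)
n_2 = (+0.2475, -0.9689)
n_3 = (+0.9900, +0.1407)
n_4 = (-0.2399, +0.9708)
  (0,1): δ = 113.74°  ·
  (0,2): δ = 23.37°  ✓
  (0,3): δ = 60.40°  ·
  (0,4): δ = 156.19°  ·
  (1,2): δ = 89.62°  ·
  (1,3): δ = 5.86°  ✓
  (1,4): δ = 89.93°  ·
  (2,3): δ = 96.24°  ·
  (2,4): δ = 0.45°  ✓
  (3,4): δ = 84.21°  ·
antipodal pairs: 3

count = 3; pairs: (0,2), (1,3), (2,4)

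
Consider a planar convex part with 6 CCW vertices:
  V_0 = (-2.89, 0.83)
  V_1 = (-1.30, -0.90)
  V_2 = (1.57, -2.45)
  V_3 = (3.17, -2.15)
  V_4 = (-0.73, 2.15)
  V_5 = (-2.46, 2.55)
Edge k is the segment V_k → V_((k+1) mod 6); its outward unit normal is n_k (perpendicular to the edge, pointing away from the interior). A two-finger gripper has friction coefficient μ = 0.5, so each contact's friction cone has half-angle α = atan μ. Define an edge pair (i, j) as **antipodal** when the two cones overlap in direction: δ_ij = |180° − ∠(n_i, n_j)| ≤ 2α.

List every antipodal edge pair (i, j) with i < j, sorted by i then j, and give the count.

α = atan 0.5 = 26.57°;  2α = 53.13°
n_0 = (-0.7363, -0.6767)
n_1 = (-0.4752, -0.8799)
n_2 = (+0.1843, -0.9829)
n_3 = (+0.7407, +0.6718)
n_4 = (+0.2253, +0.9743)
n_5 = (-0.9701, +0.2425)
  (0,1): δ = 160.96°  ·
  (0,2): δ = 121.97°  ·
  (0,3): δ = 0.38°  ✓
  (0,4): δ = 34.40°  ✓
  (0,5): δ = 123.38°  ·
  (1,2): δ = 141.01°  ·
  (1,3): δ = 19.42°  ✓
  (1,4): δ = 15.35°  ✓
  (1,5): δ = 104.34°  ·
  (2,3): δ = 58.41°  ·
  (2,4): δ = 23.64°  ✓
  (2,5): δ = 65.34°  ·
  (3,4): δ = 145.23°  ·
  (3,5): δ = 56.24°  ·
  (4,5): δ = 91.02°  ·
antipodal pairs: 5

count = 5; pairs: (0,3), (0,4), (1,3), (1,4), (2,4)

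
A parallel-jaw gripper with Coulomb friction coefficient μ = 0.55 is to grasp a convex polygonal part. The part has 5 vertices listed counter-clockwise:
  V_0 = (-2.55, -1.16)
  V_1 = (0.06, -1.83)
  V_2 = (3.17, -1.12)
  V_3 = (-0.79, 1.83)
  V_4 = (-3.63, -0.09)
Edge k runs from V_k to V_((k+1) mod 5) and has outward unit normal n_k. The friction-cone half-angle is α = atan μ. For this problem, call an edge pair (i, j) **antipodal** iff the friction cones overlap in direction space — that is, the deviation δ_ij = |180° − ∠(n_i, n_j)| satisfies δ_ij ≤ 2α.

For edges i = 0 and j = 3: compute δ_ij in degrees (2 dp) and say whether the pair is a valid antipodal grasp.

δ = 48.46°, valid

α = atan 0.55 = 28.81°;  2α = 57.62°
edge 0: e_0 = (+2.61, -0.67);  n_0 = (-0.2486, -0.9686)
edge 3: e_3 = (-2.84, -1.92);  n_3 = (-0.5601, +0.8284)
∠(n_0, n_3) = 131.54°
δ = |180° − 131.54°| = 48.46°
48.46° ≤ 2α = 57.62°  →  valid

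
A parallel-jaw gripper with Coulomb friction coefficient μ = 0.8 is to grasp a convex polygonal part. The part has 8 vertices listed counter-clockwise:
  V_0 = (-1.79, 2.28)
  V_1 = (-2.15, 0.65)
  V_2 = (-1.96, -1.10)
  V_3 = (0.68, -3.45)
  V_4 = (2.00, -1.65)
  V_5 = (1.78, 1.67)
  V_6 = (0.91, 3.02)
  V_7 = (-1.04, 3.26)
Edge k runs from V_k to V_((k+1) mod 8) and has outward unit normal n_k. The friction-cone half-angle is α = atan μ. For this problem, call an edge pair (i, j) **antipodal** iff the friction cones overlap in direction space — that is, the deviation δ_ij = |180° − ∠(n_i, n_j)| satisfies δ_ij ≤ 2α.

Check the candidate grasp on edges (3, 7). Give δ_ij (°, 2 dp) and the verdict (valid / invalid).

δ = 1.17°, valid

α = atan 0.8 = 38.66°;  2α = 77.32°
edge 3: e_3 = (+1.32, +1.80);  n_3 = (+0.8064, -0.5914)
edge 7: e_7 = (-0.75, -0.98);  n_7 = (-0.7941, +0.6078)
∠(n_3, n_7) = 178.83°
δ = |180° − 178.83°| = 1.17°
1.17° ≤ 2α = 77.32°  →  valid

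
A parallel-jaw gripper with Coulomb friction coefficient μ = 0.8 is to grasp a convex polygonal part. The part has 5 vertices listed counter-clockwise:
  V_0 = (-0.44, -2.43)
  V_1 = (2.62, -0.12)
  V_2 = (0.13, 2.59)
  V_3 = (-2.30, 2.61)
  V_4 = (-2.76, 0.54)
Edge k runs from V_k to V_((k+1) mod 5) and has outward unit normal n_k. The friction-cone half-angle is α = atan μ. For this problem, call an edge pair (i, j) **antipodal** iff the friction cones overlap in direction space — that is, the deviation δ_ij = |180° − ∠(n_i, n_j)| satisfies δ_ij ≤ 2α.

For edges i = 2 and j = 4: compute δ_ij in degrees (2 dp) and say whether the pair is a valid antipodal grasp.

δ = 51.53°, valid

α = atan 0.8 = 38.66°;  2α = 77.32°
edge 2: e_2 = (-2.43, +0.02);  n_2 = (+0.0082, +1.0000)
edge 4: e_4 = (+2.32, -2.97);  n_4 = (-0.7881, -0.6156)
∠(n_2, n_4) = 128.47°
δ = |180° − 128.47°| = 51.53°
51.53° ≤ 2α = 77.32°  →  valid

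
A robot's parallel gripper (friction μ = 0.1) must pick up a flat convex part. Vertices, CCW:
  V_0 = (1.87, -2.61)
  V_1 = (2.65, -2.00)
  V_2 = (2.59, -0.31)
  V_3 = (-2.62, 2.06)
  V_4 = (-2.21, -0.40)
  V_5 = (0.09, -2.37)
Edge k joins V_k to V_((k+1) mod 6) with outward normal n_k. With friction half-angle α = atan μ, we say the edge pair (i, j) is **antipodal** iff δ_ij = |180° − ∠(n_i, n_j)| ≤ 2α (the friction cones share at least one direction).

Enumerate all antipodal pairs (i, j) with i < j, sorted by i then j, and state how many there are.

α = atan 0.1 = 5.71°;  2α = 11.42°
n_0 = (+0.6160, -0.7877)
n_1 = (+0.9994, +0.0355)
n_2 = (+0.4141, +0.9102)
n_3 = (-0.9864, -0.1644)
n_4 = (-0.6505, -0.7595)
n_5 = (-0.1336, -0.9910)
  (0,1): δ = 125.99°  ·
  (0,2): δ = 62.49°  ·
  (0,3): δ = 61.44°  ·
  (0,4): δ = 101.39°  ·
  (0,5): δ = 134.29°  ·
  (1,2): δ = 116.49°  ·
  (1,3): δ = 7.43°  ✓
  (1,4): δ = 47.39°  ·
  (1,5): δ = 80.29°  ·
  (2,3): δ = 56.08°  ·
  (2,4): δ = 16.12°  ·
  (2,5): δ = 16.78°  ·
  (3,4): δ = 140.04°  ·
  (3,5): δ = 107.14°  ·
  (4,5): δ = 147.10°  ·
antipodal pairs: 1

count = 1; pairs: (1,3)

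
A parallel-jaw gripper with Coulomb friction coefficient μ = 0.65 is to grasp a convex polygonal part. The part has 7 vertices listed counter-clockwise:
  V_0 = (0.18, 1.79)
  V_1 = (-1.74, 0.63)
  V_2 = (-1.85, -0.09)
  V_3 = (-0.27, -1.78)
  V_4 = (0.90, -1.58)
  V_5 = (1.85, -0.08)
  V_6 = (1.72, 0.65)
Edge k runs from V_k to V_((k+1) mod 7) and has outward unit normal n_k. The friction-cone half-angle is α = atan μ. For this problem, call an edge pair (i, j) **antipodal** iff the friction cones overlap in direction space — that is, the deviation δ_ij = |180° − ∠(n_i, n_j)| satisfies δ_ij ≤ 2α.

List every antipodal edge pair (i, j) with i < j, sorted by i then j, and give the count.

count = 8; pairs: (0,3), (0,4), (1,4), (1,5), (1,6), (2,5), (2,6), (3,6)

α = atan 0.65 = 33.02°;  2α = 66.05°
n_0 = (-0.5171, +0.8559)
n_1 = (-0.9885, +0.1510)
n_2 = (-0.7305, -0.6829)
n_3 = (+0.1685, -0.9857)
n_4 = (+0.8448, -0.5351)
n_5 = (+0.9845, +0.1753)
n_6 = (+0.5950, +0.8037)
  (0,1): δ = 129.83°  ·
  (0,2): δ = 78.07°  ·
  (0,3): δ = 21.44°  ✓
  (0,4): δ = 26.51°  ✓
  (0,5): δ = 68.96°  ·
  (0,6): δ = 112.35°  ·
  (1,2): δ = 128.24°  ·
  (1,3): δ = 71.61°  ·
  (1,4): δ = 23.66°  ✓
  (1,5): δ = 18.78°  ✓
  (1,6): δ = 62.18°  ✓
  (2,3): δ = 123.37°  ·
  (2,4): δ = 75.42°  ·
  (2,5): δ = 32.98°  ✓
  (2,6): δ = 10.42°  ✓
  (3,4): δ = 132.05°  ·
  (3,5): δ = 89.60°  ·
  (3,6): δ = 46.21°  ✓
  (4,5): δ = 137.56°  ·
  (4,6): δ = 94.16°  ·
  (5,6): δ = 136.61°  ·
antipodal pairs: 8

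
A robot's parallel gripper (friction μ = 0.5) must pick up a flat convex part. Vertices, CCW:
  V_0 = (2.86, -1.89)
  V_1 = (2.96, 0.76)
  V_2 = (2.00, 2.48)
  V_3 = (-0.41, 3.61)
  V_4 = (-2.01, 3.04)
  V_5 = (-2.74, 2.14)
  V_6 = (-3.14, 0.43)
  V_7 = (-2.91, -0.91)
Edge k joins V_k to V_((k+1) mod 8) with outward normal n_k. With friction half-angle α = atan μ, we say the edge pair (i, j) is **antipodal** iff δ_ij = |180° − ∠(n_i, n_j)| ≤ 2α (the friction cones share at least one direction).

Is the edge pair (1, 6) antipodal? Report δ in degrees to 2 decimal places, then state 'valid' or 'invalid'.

δ = 19.43°, valid

α = atan 0.5 = 26.57°;  2α = 53.13°
edge 1: e_1 = (-0.96, +1.72);  n_1 = (+0.8732, +0.4874)
edge 6: e_6 = (+0.23, -1.34);  n_6 = (-0.9856, -0.1692)
∠(n_1, n_6) = 160.57°
δ = |180° − 160.57°| = 19.43°
19.43° ≤ 2α = 53.13°  →  valid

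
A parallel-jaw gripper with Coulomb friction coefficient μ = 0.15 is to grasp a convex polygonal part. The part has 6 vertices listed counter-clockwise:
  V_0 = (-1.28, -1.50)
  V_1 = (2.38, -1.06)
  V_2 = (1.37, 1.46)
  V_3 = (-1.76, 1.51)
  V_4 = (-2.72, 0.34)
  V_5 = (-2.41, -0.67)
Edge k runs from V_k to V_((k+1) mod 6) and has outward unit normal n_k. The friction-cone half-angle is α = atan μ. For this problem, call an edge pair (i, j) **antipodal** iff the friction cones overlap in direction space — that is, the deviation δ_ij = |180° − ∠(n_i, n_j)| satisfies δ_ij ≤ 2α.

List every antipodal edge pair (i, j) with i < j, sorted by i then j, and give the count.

α = atan 0.15 = 8.53°;  2α = 17.06°
n_0 = (+0.1194, -0.9929)
n_1 = (+0.9282, +0.3720)
n_2 = (+0.0160, +0.9999)
n_3 = (-0.7731, +0.6343)
n_4 = (-0.9560, -0.2934)
n_5 = (-0.5920, -0.8060)
  (0,1): δ = 75.01°  ·
  (0,2): δ = 7.77°  ✓
  (0,3): δ = 43.78°  ·
  (0,4): δ = 100.21°  ·
  (0,5): δ = 136.85°  ·
  (1,2): δ = 112.76°  ·
  (1,3): δ = 61.21°  ·
  (1,4): δ = 4.78°  ✓
  (1,5): δ = 31.86°  ·
  (2,3): δ = 128.45°  ·
  (2,4): δ = 72.02°  ·
  (2,5): δ = 35.38°  ·
  (3,4): δ = 123.57°  ·
  (3,5): δ = 86.93°  ·
  (4,5): δ = 143.36°  ·
antipodal pairs: 2

count = 2; pairs: (0,2), (1,4)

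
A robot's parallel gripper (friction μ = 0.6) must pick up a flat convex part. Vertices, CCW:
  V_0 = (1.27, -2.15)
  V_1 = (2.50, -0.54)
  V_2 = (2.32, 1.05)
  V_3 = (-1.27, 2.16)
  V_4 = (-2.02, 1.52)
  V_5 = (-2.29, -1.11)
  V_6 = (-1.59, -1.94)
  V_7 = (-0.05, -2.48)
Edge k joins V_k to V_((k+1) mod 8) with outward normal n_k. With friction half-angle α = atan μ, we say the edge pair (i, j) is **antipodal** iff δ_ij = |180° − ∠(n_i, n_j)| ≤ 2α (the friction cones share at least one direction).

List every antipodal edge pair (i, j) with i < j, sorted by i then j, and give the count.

α = atan 0.6 = 30.96°;  2α = 61.93°
n_0 = (+0.7946, -0.6071)
n_1 = (+0.9937, +0.1125)
n_2 = (+0.2954, +0.9554)
n_3 = (-0.6491, +0.7607)
n_4 = (-0.9948, +0.1021)
n_5 = (-0.7644, -0.6447)
n_6 = (-0.3309, -0.9437)
n_7 = (+0.2425, -0.9701)
  (0,1): δ = 136.16°  ·
  (0,2): δ = 69.80°  ·
  (0,3): δ = 12.15°  ✓
  (0,4): δ = 31.52°  ✓
  (0,5): δ = 77.52°  ·
  (0,6): δ = 108.06°  ·
  (0,7): δ = 141.42°  ·
  (1,2): δ = 113.64°  ·
  (1,3): δ = 55.98°  ✓
  (1,4): δ = 12.32°  ✓
  (1,5): δ = 33.68°  ✓
  (1,6): δ = 64.22°  ·
  (1,7): δ = 97.58°  ·
  (2,3): δ = 122.34°  ·
  (2,4): δ = 78.68°  ·
  (2,5): δ = 32.68°  ✓
  (2,6): δ = 2.14°  ✓
  (2,7): δ = 31.22°  ✓
  (3,4): δ = 136.34°  ·
  (3,5): δ = 90.33°  ·
  (3,6): δ = 59.80°  ✓
  (3,7): δ = 26.44°  ✓
  (4,5): δ = 134.00°  ·
  (4,6): δ = 103.46°  ·
  (4,7): δ = 70.10°  ·
  (5,6): δ = 149.47°  ·
  (5,7): δ = 116.11°  ·
  (6,7): δ = 146.64°  ·
antipodal pairs: 10

count = 10; pairs: (0,3), (0,4), (1,3), (1,4), (1,5), (2,5), (2,6), (2,7), (3,6), (3,7)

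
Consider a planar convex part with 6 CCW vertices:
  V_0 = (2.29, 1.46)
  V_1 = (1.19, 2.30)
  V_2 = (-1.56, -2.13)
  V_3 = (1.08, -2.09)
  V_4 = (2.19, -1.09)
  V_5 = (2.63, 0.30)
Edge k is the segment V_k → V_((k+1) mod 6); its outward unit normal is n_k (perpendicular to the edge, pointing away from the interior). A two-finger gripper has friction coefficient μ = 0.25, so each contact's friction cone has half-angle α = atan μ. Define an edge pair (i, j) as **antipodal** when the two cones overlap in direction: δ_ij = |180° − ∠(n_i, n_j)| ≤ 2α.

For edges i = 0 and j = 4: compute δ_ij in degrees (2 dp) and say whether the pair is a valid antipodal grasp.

α = atan 0.25 = 14.04°;  2α = 28.07°
edge 0: e_0 = (-1.10, +0.84);  n_0 = (+0.6069, +0.7948)
edge 4: e_4 = (+0.44, +1.39);  n_4 = (+0.9534, -0.3018)
∠(n_0, n_4) = 70.20°
δ = |180° − 70.20°| = 109.80°
109.80° > 2α = 28.07°  →  invalid

δ = 109.80°, invalid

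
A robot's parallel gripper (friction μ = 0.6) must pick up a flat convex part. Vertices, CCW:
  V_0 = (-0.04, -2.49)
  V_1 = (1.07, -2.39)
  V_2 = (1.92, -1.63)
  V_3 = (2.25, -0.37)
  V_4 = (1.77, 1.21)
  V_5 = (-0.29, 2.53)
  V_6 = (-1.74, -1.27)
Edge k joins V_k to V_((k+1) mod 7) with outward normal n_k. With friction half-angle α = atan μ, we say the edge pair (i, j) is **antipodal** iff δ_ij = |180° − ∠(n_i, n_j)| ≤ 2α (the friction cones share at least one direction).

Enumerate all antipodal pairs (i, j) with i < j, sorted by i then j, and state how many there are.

α = atan 0.6 = 30.96°;  2α = 61.93°
n_0 = (+0.0897, -0.9960)
n_1 = (+0.6665, -0.7455)
n_2 = (+0.9674, -0.2534)
n_3 = (+0.9568, +0.2907)
n_4 = (+0.5395, +0.8420)
n_5 = (-0.9343, +0.3565)
n_6 = (-0.5830, -0.8124)
  (0,1): δ = 143.35°  ·
  (0,2): δ = 109.82°  ·
  (0,3): δ = 78.25°  ·
  (0,4): δ = 37.80°  ✓
  (0,5): δ = 63.97°  ·
  (0,6): δ = 139.19°  ·
  (1,2): δ = 146.48°  ·
  (1,3): δ = 114.90°  ·
  (1,4): δ = 74.45°  ·
  (1,5): δ = 27.31°  ✓
  (1,6): δ = 102.53°  ·
  (2,3): δ = 148.42°  ·
  (2,4): δ = 107.97°  ·
  (2,5): δ = 6.21°  ✓
  (2,6): δ = 69.01°  ·
  (3,4): δ = 139.55°  ·
  (3,5): δ = 37.78°  ✓
  (3,6): δ = 37.44°  ✓
  (4,5): δ = 78.23°  ·
  (4,6): δ = 3.01°  ✓
  (5,6): δ = 104.78°  ·
antipodal pairs: 6

count = 6; pairs: (0,4), (1,5), (2,5), (3,5), (3,6), (4,6)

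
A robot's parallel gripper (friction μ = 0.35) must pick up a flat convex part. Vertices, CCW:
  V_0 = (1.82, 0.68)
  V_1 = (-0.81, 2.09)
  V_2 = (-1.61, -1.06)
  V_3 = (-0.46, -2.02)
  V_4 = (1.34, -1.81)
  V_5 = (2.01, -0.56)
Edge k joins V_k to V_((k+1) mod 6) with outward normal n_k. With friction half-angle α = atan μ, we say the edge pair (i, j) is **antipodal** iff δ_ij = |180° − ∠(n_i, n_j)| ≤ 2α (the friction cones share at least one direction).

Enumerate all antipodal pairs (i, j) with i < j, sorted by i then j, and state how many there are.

α = atan 0.35 = 19.29°;  2α = 38.58°
n_0 = (+0.4725, +0.8813)
n_1 = (-0.9692, +0.2462)
n_2 = (-0.6408, -0.7677)
n_3 = (+0.1159, -0.9933)
n_4 = (+0.8814, -0.4724)
n_5 = (+0.9885, +0.1515)
  (0,1): δ = 76.05°  ·
  (0,2): δ = 11.66°  ✓
  (0,3): δ = 34.85°  ✓
  (0,4): δ = 90.01°  ·
  (0,5): δ = 126.91°  ·
  (1,2): δ = 115.60°  ·
  (1,3): δ = 69.10°  ·
  (1,4): δ = 13.94°  ✓
  (1,5): δ = 22.96°  ✓
  (2,3): δ = 133.49°  ·
  (2,4): δ = 78.34°  ·
  (2,5): δ = 41.43°  ·
  (3,4): δ = 124.85°  ·
  (3,5): δ = 87.94°  ·
  (4,5): δ = 143.10°  ·
antipodal pairs: 4

count = 4; pairs: (0,2), (0,3), (1,4), (1,5)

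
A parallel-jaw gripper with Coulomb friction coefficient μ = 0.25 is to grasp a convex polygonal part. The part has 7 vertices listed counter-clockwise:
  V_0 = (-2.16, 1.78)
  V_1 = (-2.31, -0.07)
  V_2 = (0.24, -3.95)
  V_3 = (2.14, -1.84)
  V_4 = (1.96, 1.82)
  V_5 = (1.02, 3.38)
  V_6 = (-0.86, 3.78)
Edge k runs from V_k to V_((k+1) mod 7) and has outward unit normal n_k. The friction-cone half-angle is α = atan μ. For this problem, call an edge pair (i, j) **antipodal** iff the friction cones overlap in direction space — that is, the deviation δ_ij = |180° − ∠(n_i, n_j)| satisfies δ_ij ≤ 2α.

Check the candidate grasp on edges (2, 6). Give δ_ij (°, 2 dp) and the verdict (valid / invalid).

α = atan 0.25 = 14.04°;  2α = 28.07°
edge 2: e_2 = (+1.90, +2.11);  n_2 = (+0.7431, -0.6692)
edge 6: e_6 = (-1.30, -2.00);  n_6 = (-0.8384, +0.5450)
∠(n_2, n_6) = 171.02°
δ = |180° − 171.02°| = 8.98°
8.98° ≤ 2α = 28.07°  →  valid

δ = 8.98°, valid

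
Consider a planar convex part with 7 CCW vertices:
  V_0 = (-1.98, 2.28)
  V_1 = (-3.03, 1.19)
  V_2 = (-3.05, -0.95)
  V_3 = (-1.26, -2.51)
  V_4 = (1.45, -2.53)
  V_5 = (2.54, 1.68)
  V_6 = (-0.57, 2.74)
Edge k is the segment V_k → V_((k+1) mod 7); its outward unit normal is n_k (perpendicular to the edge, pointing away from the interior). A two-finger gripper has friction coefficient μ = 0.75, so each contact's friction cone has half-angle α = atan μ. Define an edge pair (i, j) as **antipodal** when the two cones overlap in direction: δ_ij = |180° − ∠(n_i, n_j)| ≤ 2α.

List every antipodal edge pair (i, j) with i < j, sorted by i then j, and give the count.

α = atan 0.75 = 36.87°;  2α = 73.74°
n_0 = (-0.7202, +0.6938)
n_1 = (-1.0000, +0.0093)
n_2 = (-0.6570, -0.7539)
n_3 = (-0.0074, -1.0000)
n_4 = (+0.9681, -0.2506)
n_5 = (+0.3226, +0.9465)
n_6 = (-0.3102, +0.9507)
  (0,1): δ = 136.61°  ·
  (0,2): δ = 87.14°  ·
  (0,3): δ = 46.49°  ✓
  (0,4): δ = 29.41°  ✓
  (0,5): δ = 115.11°  ·
  (0,6): δ = 152.00°  ·
  (1,2): δ = 130.54°  ·
  (1,3): δ = 89.89°  ·
  (1,4): δ = 13.98°  ✓
  (1,5): δ = 71.71°  ✓
  (1,6): δ = 108.60°  ·
  (2,3): δ = 139.35°  ·
  (2,4): δ = 63.44°  ✓
  (2,5): δ = 22.25°  ✓
  (2,6): δ = 59.14°  ✓
  (3,4): δ = 104.09°  ·
  (3,5): δ = 18.40°  ✓
  (3,6): δ = 18.49°  ✓
  (4,5): δ = 94.31°  ·
  (4,6): δ = 57.42°  ✓
  (5,6): δ = 143.11°  ·
antipodal pairs: 10

count = 10; pairs: (0,3), (0,4), (1,4), (1,5), (2,4), (2,5), (2,6), (3,5), (3,6), (4,6)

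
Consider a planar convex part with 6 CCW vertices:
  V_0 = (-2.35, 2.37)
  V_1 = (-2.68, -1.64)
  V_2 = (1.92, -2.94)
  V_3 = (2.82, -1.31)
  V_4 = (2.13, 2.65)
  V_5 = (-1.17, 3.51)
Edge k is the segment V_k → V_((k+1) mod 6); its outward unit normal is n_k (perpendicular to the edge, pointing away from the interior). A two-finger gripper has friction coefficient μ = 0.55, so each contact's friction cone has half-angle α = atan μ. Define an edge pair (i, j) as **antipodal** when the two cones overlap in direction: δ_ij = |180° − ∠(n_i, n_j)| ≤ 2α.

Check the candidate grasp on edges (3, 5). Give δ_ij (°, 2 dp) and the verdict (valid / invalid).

δ = 55.87°, valid

α = atan 0.55 = 28.81°;  2α = 57.62°
edge 3: e_3 = (-0.69, +3.96);  n_3 = (+0.9852, +0.1717)
edge 5: e_5 = (-1.18, -1.14);  n_5 = (-0.6948, +0.7192)
∠(n_3, n_5) = 124.13°
δ = |180° − 124.13°| = 55.87°
55.87° ≤ 2α = 57.62°  →  valid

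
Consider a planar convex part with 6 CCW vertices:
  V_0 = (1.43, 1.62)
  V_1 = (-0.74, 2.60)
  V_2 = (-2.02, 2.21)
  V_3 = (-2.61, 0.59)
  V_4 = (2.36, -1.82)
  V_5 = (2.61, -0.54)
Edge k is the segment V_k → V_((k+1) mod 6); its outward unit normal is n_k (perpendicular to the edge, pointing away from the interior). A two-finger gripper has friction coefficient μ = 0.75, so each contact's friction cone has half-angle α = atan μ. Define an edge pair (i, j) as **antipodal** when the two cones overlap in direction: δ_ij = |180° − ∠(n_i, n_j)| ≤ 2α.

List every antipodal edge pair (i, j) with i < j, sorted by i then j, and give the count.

count = 6; pairs: (0,3), (1,3), (1,4), (2,4), (2,5), (3,5)

α = atan 0.75 = 36.87°;  2α = 73.74°
n_0 = (+0.4116, +0.9114)
n_1 = (-0.2915, +0.9566)
n_2 = (-0.9396, +0.3422)
n_3 = (-0.4363, -0.8998)
n_4 = (+0.9815, -0.1917)
n_5 = (+0.8776, +0.4794)
  (0,1): δ = 138.75°  ·
  (0,2): δ = 85.71°  ·
  (0,3): δ = 1.56°  ✓
  (0,4): δ = 103.25°  ·
  (0,5): δ = 142.95°  ·
  (1,2): δ = 126.96°  ·
  (1,3): δ = 42.81°  ✓
  (1,4): δ = 62.00°  ✓
  (1,5): δ = 101.70°  ·
  (2,3): δ = 95.86°  ·
  (2,4): δ = 8.96°  ✓
  (2,5): δ = 48.66°  ✓
  (3,4): δ = 75.18°  ·
  (3,5): δ = 35.48°  ✓
  (4,5): δ = 140.30°  ·
antipodal pairs: 6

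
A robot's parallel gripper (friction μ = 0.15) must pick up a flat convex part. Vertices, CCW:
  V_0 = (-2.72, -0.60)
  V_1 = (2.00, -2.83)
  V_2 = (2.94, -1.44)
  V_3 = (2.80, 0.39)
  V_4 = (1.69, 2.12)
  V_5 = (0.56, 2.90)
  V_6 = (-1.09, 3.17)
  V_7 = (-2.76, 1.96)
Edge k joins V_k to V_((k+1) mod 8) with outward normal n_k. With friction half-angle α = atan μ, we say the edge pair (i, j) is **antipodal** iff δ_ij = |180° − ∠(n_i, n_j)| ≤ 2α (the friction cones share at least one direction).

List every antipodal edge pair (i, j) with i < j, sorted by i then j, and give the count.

α = atan 0.15 = 8.53°;  2α = 17.06°
n_0 = (-0.4272, -0.9042)
n_1 = (+0.8284, -0.5602)
n_2 = (+0.9971, +0.0763)
n_3 = (+0.8417, +0.5400)
n_4 = (+0.5681, +0.8230)
n_5 = (+0.1615, +0.9869)
n_6 = (-0.5867, +0.8098)
n_7 = (-0.9999, -0.0156)
  (0,1): δ = 98.78°  ·
  (0,2): δ = 60.34°  ·
  (0,3): δ = 32.03°  ·
  (0,4): δ = 9.33°  ✓
  (0,5): δ = 16.00°  ✓
  (0,6): δ = 61.21°  ·
  (0,7): δ = 116.18°  ·
  (1,2): δ = 141.56°  ·
  (1,3): δ = 113.25°  ·
  (1,4): δ = 90.55°  ·
  (1,5): δ = 65.22°  ·
  (1,6): δ = 20.01°  ·
  (1,7): δ = 34.96°  ·
  (2,3): δ = 151.69°  ·
  (2,4): δ = 128.99°  ·
  (2,5): δ = 103.67°  ·
  (2,6): δ = 58.45°  ·
  (2,7): δ = 3.48°  ✓
  (3,4): δ = 157.30°  ·
  (3,5): δ = 131.98°  ·
  (3,6): δ = 86.76°  ·
  (3,7): δ = 31.79°  ·
  (4,5): δ = 154.68°  ·
  (4,6): δ = 109.46°  ·
  (4,7): δ = 54.49°  ·
  (5,6): δ = 134.78°  ·
  (5,7): δ = 79.81°  ·
  (6,7): δ = 125.03°  ·
antipodal pairs: 3

count = 3; pairs: (0,4), (0,5), (2,7)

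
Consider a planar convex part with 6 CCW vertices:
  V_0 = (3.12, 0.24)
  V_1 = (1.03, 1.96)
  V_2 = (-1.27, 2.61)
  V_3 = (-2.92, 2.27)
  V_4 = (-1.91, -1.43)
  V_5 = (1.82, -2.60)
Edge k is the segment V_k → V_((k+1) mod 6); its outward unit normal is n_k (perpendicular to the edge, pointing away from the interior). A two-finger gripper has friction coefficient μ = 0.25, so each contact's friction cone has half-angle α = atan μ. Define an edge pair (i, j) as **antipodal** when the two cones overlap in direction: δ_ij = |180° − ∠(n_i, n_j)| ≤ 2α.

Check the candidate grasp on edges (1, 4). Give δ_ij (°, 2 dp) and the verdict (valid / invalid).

α = atan 0.25 = 14.04°;  2α = 28.07°
edge 1: e_1 = (-2.30, +0.65);  n_1 = (+0.2720, +0.9623)
edge 4: e_4 = (+3.73, -1.17);  n_4 = (-0.2993, -0.9542)
∠(n_1, n_4) = 178.37°
δ = |180° − 178.37°| = 1.63°
1.63° ≤ 2α = 28.07°  →  valid

δ = 1.63°, valid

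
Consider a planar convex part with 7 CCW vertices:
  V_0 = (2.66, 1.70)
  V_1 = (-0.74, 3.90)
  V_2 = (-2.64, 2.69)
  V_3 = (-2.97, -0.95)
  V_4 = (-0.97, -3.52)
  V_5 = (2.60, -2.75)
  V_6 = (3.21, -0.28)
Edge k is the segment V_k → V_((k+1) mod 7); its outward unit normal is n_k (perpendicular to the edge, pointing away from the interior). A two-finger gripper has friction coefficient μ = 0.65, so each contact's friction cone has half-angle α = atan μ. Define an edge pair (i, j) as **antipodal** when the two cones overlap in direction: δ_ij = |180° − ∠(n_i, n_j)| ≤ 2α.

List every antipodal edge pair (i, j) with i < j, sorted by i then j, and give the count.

α = atan 0.65 = 33.02°;  2α = 66.05°
n_0 = (+0.5433, +0.8396)
n_1 = (-0.5372, +0.8435)
n_2 = (-0.9959, +0.0903)
n_3 = (-0.7892, -0.6142)
n_4 = (+0.2108, -0.9775)
n_5 = (+0.9708, -0.2398)
n_6 = (+0.9635, +0.2676)
  (0,1): δ = 114.60°  ·
  (0,2): δ = 62.27°  ✓
  (0,3): δ = 19.20°  ✓
  (0,4): δ = 45.08°  ✓
  (0,5): δ = 109.03°  ·
  (0,6): δ = 138.43°  ·
  (1,2): δ = 127.67°  ·
  (1,3): δ = 84.60°  ·
  (1,4): δ = 20.32°  ✓
  (1,5): δ = 43.64°  ✓
  (1,6): δ = 73.03°  ·
  (2,3): δ = 136.93°  ·
  (2,4): δ = 72.65°  ·
  (2,5): δ = 8.69°  ✓
  (2,6): δ = 20.70°  ✓
  (3,4): δ = 115.72°  ·
  (3,5): δ = 51.76°  ✓
  (3,6): δ = 22.37°  ✓
  (4,5): δ = 116.04°  ·
  (4,6): δ = 86.65°  ·
  (5,6): δ = 150.60°  ·
antipodal pairs: 9

count = 9; pairs: (0,2), (0,3), (0,4), (1,4), (1,5), (2,5), (2,6), (3,5), (3,6)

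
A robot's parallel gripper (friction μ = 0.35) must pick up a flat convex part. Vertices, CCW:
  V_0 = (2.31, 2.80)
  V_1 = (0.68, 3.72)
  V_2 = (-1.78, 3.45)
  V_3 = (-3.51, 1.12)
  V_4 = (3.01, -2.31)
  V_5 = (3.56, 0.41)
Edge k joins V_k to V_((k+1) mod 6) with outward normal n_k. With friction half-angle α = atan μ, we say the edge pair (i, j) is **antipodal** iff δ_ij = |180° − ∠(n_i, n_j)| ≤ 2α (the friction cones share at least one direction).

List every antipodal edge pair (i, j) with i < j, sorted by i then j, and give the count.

count = 4; pairs: (0,3), (1,3), (2,4), (3,5)

α = atan 0.35 = 19.29°;  2α = 38.58°
n_0 = (+0.4915, +0.8709)
n_1 = (-0.1091, +0.9940)
n_2 = (-0.8029, +0.5961)
n_3 = (-0.4656, -0.8850)
n_4 = (+0.9802, -0.1982)
n_5 = (+0.8861, +0.4635)
  (0,1): δ = 144.30°  ·
  (0,2): δ = 97.15°  ·
  (0,3): δ = 1.69°  ✓
  (0,4): δ = 108.01°  ·
  (0,5): δ = 147.05°  ·
  (1,2): δ = 132.86°  ·
  (1,3): δ = 34.01°  ✓
  (1,4): δ = 72.31°  ·
  (1,5): δ = 111.35°  ·
  (2,3): δ = 81.15°  ·
  (2,4): δ = 25.16°  ✓
  (2,5): δ = 64.20°  ·
  (3,4): δ = 73.68°  ·
  (3,5): δ = 34.64°  ✓
  (4,5): δ = 140.96°  ·
antipodal pairs: 4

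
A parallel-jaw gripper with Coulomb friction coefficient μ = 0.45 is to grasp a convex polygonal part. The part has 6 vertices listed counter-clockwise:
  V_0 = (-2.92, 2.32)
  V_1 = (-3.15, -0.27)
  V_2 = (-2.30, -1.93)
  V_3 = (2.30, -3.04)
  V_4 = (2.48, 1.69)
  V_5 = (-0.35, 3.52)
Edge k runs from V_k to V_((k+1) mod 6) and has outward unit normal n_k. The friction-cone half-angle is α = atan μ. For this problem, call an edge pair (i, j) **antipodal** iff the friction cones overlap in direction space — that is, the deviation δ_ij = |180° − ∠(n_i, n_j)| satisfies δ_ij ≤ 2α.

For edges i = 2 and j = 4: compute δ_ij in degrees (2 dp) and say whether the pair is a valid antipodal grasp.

α = atan 0.45 = 24.23°;  2α = 48.46°
edge 2: e_2 = (+4.60, -1.11);  n_2 = (-0.2346, -0.9721)
edge 4: e_4 = (-2.83, +1.83);  n_4 = (+0.5430, +0.8397)
∠(n_2, n_4) = 160.68°
δ = |180° − 160.68°| = 19.32°
19.32° ≤ 2α = 48.46°  →  valid

δ = 19.32°, valid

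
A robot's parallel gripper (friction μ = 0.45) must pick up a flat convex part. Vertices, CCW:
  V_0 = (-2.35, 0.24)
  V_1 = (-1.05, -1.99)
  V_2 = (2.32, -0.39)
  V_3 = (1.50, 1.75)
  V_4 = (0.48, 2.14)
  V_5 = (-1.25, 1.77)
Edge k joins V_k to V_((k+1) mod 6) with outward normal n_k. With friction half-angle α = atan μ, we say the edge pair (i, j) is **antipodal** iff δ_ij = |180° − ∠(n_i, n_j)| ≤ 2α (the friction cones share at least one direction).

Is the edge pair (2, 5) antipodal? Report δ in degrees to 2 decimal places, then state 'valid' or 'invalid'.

δ = 56.68°, invalid

α = atan 0.45 = 24.23°;  2α = 48.46°
edge 2: e_2 = (-0.82, +2.14);  n_2 = (+0.9338, +0.3578)
edge 5: e_5 = (-1.10, -1.53);  n_5 = (-0.8119, +0.5837)
∠(n_2, n_5) = 123.32°
δ = |180° − 123.32°| = 56.68°
56.68° > 2α = 48.46°  →  invalid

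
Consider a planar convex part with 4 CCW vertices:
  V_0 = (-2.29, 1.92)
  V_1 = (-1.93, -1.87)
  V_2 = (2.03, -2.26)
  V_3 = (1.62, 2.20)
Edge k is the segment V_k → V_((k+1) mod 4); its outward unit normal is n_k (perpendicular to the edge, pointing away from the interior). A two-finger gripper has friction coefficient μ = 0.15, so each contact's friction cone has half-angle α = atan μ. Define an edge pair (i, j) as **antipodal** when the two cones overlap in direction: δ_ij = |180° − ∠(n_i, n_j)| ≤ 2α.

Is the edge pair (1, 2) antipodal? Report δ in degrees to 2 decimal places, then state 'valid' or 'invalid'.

α = atan 0.15 = 8.53°;  2α = 17.06°
edge 1: e_1 = (+3.96, -0.39);  n_1 = (-0.0980, -0.9952)
edge 2: e_2 = (-0.41, +4.46);  n_2 = (+0.9958, +0.0915)
∠(n_1, n_2) = 100.88°
δ = |180° − 100.88°| = 79.12°
79.12° > 2α = 17.06°  →  invalid

δ = 79.12°, invalid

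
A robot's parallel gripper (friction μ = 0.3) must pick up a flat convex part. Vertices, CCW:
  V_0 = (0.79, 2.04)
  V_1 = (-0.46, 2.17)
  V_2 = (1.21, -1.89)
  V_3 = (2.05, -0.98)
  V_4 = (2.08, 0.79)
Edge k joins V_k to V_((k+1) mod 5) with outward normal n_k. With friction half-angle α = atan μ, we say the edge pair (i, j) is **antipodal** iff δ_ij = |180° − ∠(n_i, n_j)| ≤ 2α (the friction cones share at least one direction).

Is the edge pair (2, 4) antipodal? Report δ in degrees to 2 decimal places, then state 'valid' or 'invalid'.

α = atan 0.3 = 16.70°;  2α = 33.40°
edge 2: e_2 = (+0.84, +0.91);  n_2 = (+0.7348, -0.6783)
edge 4: e_4 = (-1.29, +1.25);  n_4 = (+0.6959, +0.7182)
∠(n_2, n_4) = 88.61°
δ = |180° − 88.61°| = 91.39°
91.39° > 2α = 33.40°  →  invalid

δ = 91.39°, invalid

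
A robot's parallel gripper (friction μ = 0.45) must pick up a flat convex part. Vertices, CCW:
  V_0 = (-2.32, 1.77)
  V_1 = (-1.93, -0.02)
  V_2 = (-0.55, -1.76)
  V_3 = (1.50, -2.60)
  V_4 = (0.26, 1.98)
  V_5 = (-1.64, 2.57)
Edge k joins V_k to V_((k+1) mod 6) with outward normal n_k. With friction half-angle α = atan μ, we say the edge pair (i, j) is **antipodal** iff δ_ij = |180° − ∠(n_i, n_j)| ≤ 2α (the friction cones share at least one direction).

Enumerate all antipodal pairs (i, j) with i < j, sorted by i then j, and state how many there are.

count = 4; pairs: (0,3), (1,3), (1,4), (2,4)

α = atan 0.45 = 24.23°;  2α = 48.46°
n_0 = (-0.9771, -0.2129)
n_1 = (-0.7835, -0.6214)
n_2 = (-0.3792, -0.9253)
n_3 = (+0.9652, +0.2613)
n_4 = (+0.2966, +0.9550)
n_5 = (-0.7619, +0.6476)
  (0,1): δ = 153.87°  ·
  (0,2): δ = 124.57°  ·
  (0,3): δ = 2.86°  ✓
  (0,4): δ = 60.46°  ·
  (0,5): δ = 127.34°  ·
  (1,2): δ = 150.70°  ·
  (1,3): δ = 23.27°  ✓
  (1,4): δ = 34.33°  ✓
  (1,5): δ = 101.22°  ·
  (2,3): δ = 52.57°  ·
  (2,4): δ = 5.03°  ✓
  (2,5): δ = 71.92°  ·
  (3,4): δ = 122.40°  ·
  (3,5): δ = 55.51°  ·
  (4,5): δ = 113.11°  ·
antipodal pairs: 4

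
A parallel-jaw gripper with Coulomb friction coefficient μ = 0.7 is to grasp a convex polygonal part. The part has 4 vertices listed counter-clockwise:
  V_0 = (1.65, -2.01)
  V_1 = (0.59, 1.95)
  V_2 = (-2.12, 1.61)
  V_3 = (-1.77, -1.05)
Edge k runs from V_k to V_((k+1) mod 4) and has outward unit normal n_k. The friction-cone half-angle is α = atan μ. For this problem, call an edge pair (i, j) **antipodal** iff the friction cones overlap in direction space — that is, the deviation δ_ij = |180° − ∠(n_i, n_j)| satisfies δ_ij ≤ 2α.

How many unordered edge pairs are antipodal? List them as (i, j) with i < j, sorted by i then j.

count = 3; pairs: (0,2), (0,3), (1,3)

α = atan 0.7 = 34.99°;  2α = 69.98°
n_0 = (+0.9660, +0.2586)
n_1 = (-0.1245, +0.9922)
n_2 = (-0.9915, -0.1305)
n_3 = (-0.2703, -0.9628)
  (0,1): δ = 97.83°  ·
  (0,2): δ = 7.49°  ✓
  (0,3): δ = 59.34°  ✓
  (1,2): δ = 89.66°  ·
  (1,3): δ = 22.83°  ✓
  (2,3): δ = 113.18°  ·
antipodal pairs: 3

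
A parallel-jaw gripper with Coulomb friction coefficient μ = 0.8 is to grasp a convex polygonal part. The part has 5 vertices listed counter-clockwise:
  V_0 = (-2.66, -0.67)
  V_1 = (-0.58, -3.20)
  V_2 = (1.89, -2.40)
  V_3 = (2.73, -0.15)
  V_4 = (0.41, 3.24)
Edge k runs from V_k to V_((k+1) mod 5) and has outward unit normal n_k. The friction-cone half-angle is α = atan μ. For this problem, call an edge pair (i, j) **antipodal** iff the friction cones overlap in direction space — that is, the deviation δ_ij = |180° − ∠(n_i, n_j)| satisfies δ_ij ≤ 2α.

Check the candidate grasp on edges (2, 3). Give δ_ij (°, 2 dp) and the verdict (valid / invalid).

α = atan 0.8 = 38.66°;  2α = 77.32°
edge 2: e_2 = (+0.84, +2.25);  n_2 = (+0.9368, -0.3498)
edge 3: e_3 = (-2.32, +3.39);  n_3 = (+0.8252, +0.5648)
∠(n_2, n_3) = 54.86°
δ = |180° − 54.86°| = 125.14°
125.14° > 2α = 77.32°  →  invalid

δ = 125.14°, invalid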